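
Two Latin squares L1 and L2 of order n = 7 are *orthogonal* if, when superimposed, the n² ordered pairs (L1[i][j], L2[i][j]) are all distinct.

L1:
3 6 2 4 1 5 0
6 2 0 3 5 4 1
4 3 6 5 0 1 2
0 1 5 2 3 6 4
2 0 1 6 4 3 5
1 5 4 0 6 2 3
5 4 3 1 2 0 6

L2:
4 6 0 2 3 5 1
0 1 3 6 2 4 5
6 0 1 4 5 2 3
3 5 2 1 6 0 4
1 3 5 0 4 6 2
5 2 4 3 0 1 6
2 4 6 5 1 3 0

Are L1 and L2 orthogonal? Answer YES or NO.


Form the n² = 49 superimposed pairs (L1[i][j], L2[i][j]), row by row (rows and columns indexed from 0):
row 0: (3,4) (6,6) (2,0) (4,2) (1,3) (5,5) (0,1)
row 1: (6,0) (2,1) (0,3) (3,6) (5,2) (4,4) (1,5)
row 2: (4,6) (3,0) (6,1) (5,4) (0,5) (1,2) (2,3)
row 3: (0,3) (1,5) (5,2) (2,1) (3,6) (6,0) (4,4)
row 4: (2,1) (0,3) (1,5) (6,0) (4,4) (3,6) (5,2)
row 5: (1,5) (5,2) (4,4) (0,3) (6,0) (2,1) (3,6)
row 6: (5,2) (4,4) (3,6) (1,5) (2,1) (0,3) (6,0)
Orthogonality requires all 49 pairs distinct.
But the pair (0,3) repeats: cell (1,2) has L1 = 0, L2 = 3, and cell (3,0) has L1 = 0, L2 = 3.
A repeated pair means some other pair never occurs (only 21 distinct pairs out of 49), so the squares are not orthogonal.
Conclusion: NO.

NO


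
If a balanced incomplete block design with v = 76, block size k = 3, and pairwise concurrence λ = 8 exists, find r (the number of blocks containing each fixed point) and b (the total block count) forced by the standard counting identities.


Any 2-(v, k, λ) BIBD satisfies two necessary conditions:
  (i)  Each point sits in r blocks, and counting incidences through any fixed point gives r(k − 1) = λ(v − 1), so r = λ(v − 1)/(k − 1).
  (ii) Total incidences bk = vr, so b = vr/k.
Step 1: r = λ(v − 1)/(k − 1) = 8·(76 − 1)/(3 − 1) = 8·75/2 = 600/2 = 300.
Step 2: b = vr/k = 76·300/3 = 22800/3 = 7600.
Check integrality: r = 300 ∈ Z ✓, b = 7600 ∈ Z ✓.
(These identities are necessary conditions: they determine r and b for any design with these parameters, but do not by themselves prove that one exists.)

r = 300, b = 7600.


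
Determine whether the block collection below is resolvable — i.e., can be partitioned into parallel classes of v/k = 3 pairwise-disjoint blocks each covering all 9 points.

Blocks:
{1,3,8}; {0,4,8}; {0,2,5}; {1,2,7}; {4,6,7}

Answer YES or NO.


v = 9, block size k = 3, number of blocks = 5.
For resolvability, blocks must partition into parallel classes of size v/k = 3.
Total blocks must therefore be a multiple of 3: 5 = 3·1 + 2 ⇒ not divisible ✗.
Resolvable? NO.

NO


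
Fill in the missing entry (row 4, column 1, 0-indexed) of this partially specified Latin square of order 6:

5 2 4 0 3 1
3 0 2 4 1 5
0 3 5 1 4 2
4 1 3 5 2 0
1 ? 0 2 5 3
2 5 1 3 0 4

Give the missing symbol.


Row 4 contains symbols [0, 1, 2, 3, 5] — missing [4].
Column 1 contains symbols [0, 1, 2, 3, 5] — missing [4].
The missing symbol must appear in both missing sets; intersection = [4].
Therefore the hidden value is 4.

Missing value = 4.


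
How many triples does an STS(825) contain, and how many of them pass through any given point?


An STS(v) is a 2-(v, 3, 1) BIBD: block size k = 3, λ = 1.
Replication: r(k − 1) = λ(v − 1) ⇒ r·2 = 825 − 1 = 824 ⇒ r = 412.
Block count: b = v(v − 1)/6 = 825·824/6 = 679800/6 = 113300.

r = 412, b = 113300.


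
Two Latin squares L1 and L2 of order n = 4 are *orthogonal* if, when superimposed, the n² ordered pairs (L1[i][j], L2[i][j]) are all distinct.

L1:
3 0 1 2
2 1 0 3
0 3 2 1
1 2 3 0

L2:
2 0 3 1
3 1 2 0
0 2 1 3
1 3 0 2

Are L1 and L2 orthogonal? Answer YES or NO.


Form the n² = 16 superimposed pairs (L1[i][j], L2[i][j]), row by row (rows and columns indexed from 0):
row 0: (3,2) (0,0) (1,3) (2,1)
row 1: (2,3) (1,1) (0,2) (3,0)
row 2: (0,0) (3,2) (2,1) (1,3)
row 3: (1,1) (2,3) (3,0) (0,2)
Orthogonality requires all 16 pairs distinct.
But the pair (0,0) repeats: cell (0,1) has L1 = 0, L2 = 0, and cell (2,0) has L1 = 0, L2 = 0.
A repeated pair means some other pair never occurs (only 8 distinct pairs out of 16), so the squares are not orthogonal.
Conclusion: NO.

NO


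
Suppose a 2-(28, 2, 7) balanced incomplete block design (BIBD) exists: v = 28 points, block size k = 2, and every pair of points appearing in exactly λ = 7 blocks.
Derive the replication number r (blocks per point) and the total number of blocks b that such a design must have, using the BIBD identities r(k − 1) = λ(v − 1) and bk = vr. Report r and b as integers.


Any 2-(v, k, λ) BIBD satisfies two necessary conditions:
  (i)  Each point sits in r blocks, and counting incidences through any fixed point gives r(k − 1) = λ(v − 1), so r = λ(v − 1)/(k − 1).
  (ii) Total incidences bk = vr, so b = vr/k.
Step 1: r = λ(v − 1)/(k − 1) = 7·(28 − 1)/(2 − 1) = 7·27/1 = 189/1 = 189.
Step 2: b = vr/k = 28·189/2 = 5292/2 = 2646.
Check integrality: r = 189 ∈ Z ✓, b = 2646 ∈ Z ✓.
(These identities are necessary conditions: they determine r and b for any design with these parameters, but do not by themselves prove that one exists.)

r = 189, b = 2646.


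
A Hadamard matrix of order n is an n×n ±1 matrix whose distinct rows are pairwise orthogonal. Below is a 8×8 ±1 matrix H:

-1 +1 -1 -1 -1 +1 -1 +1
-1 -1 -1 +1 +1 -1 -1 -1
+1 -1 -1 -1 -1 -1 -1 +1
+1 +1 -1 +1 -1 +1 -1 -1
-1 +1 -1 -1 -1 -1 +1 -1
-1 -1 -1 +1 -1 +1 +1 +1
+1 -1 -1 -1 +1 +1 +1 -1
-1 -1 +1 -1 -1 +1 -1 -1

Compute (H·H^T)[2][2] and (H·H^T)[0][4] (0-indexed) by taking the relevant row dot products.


Row 0 of H: [-1, 1, -1, -1, -1, 1, -1, 1].
Row 2 of H: [1, -1, -1, -1, -1, -1, -1, 1].
Row 4 of H: [-1, 1, -1, -1, -1, -1, 1, -1].
(H·H^T)[2][2] = Σ_j H[2][j]·H[2][j] = (1)² + (-1)² + (-1)² + (-1)² + (-1)² + (-1)² + (-1)² + (1)² = 1 + 1 + 1 + 1 + 1 + 1 + 1 + 1 = 8.
(H·H^T)[0][4] = Σ_j H[0][j]·H[4][j] = (-1)·(-1) + (1)·(1) + (-1)·(-1) + (-1)·(-1) + (-1)·(-1) + (1)·(-1) + (-1)·(1) + (1)·(-1) = 1 + 1 + 1 + 1 + 1 + -1 + -1 + -1 = 2.
Rows 0 and 4 are not orthogonal (dot product = 2 ≠ 0), so H is not a Hadamard matrix.

(2,2) entry = 8; (0,4) entry = 2.


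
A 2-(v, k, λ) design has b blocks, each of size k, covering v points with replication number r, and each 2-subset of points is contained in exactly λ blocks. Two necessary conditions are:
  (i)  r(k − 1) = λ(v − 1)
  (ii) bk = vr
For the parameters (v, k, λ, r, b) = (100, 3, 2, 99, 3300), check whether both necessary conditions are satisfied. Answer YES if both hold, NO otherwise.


Condition (i): r(k − 1) = 99·2 = 198; λ(v − 1) = 2·99 = 198. Match? YES.
Condition (ii): bk = 3300·3 = 9900; vr = 100·99 = 9900. Match? YES.
Both conditions hold? YES.

YES


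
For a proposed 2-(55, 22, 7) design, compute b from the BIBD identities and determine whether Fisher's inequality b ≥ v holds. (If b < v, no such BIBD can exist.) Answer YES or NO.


b = λv(v − 1)/(k(k − 1)) = 7·55·54/(22·21) = 20790/462 = 45.
Compare with v = 55: b < v, so Fisher's inequality fails.

NO


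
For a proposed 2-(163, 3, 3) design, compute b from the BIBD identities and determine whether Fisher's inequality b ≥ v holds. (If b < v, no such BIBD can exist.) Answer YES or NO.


b = λv(v − 1)/(k(k − 1)) = 3·163·162/(3·2) = 79218/6 = 13203.
Compare with v = 163: b ≥ v, so Fisher's inequality holds.

YES


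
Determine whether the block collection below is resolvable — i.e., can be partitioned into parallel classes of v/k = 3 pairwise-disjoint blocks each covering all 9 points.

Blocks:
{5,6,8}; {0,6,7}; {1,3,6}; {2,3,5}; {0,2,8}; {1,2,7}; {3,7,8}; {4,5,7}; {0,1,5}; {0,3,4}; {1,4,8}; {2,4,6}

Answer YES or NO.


v = 9, block size k = 3, number of blocks = 12.
For resolvability, blocks must partition into parallel classes of size v/k = 3.
Total blocks must therefore be a multiple of 3: 12 = 3·4 + 0 ⇒ divisible ✓.
Greedy packing gives 4 candidate class(es). Each should be a full parallel class (size 3, covers all 9 points).
  Class 1 (3 blocks): {5,6,8}; {1,2,7}; {0,3,4}. Points covered: [0, 1, 2, 3, 4, 5, 6, 7, 8].
  Class 2 (3 blocks): {0,6,7}; {2,3,5}; {1,4,8}. Points covered: [0, 1, 2, 3, 4, 5, 6, 7, 8].
  Class 3 (3 blocks): {1,3,6}; {0,2,8}; {4,5,7}. Points covered: [0, 1, 2, 3, 4, 5, 6, 7, 8].
  Class 4 (3 blocks): {3,7,8}; {0,1,5}; {2,4,6}. Points covered: [0, 1, 2, 3, 4, 5, 6, 7, 8].
All classes full (size 3)? YES. All classes cover every point? YES.
Resolvable? YES.

YES


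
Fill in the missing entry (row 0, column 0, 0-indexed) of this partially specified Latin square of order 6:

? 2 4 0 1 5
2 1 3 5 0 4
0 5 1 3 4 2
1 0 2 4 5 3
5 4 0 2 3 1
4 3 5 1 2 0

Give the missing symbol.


Row 0 contains symbols [0, 1, 2, 4, 5] — missing [3].
Column 0 contains symbols [0, 1, 2, 4, 5] — missing [3].
The missing symbol must appear in both missing sets; intersection = [3].
Therefore the hidden value is 3.

Missing value = 3.


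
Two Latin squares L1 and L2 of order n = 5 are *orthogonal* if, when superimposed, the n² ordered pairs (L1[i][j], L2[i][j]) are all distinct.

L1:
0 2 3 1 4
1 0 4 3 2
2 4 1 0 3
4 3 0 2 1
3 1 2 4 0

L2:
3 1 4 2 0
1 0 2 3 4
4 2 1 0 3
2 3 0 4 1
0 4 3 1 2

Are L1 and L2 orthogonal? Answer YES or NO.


Form the n² = 25 superimposed pairs (L1[i][j], L2[i][j]), row by row (rows and columns indexed from 0):
row 0: (0,3) (2,1) (3,4) (1,2) (4,0)
row 1: (1,1) (0,0) (4,2) (3,3) (2,4)
row 2: (2,4) (4,2) (1,1) (0,0) (3,3)
row 3: (4,2) (3,3) (0,0) (2,4) (1,1)
row 4: (3,0) (1,4) (2,3) (4,1) (0,2)
Orthogonality requires all 25 pairs distinct.
But the pair (2,4) repeats: cell (1,4) has L1 = 2, L2 = 4, and cell (2,0) has L1 = 2, L2 = 4.
A repeated pair means some other pair never occurs (only 15 distinct pairs out of 25), so the squares are not orthogonal.
Conclusion: NO.

NO


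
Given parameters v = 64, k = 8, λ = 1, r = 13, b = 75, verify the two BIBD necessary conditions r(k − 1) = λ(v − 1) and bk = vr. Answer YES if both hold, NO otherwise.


Condition (i): r(k − 1) = 13·7 = 91; λ(v − 1) = 1·63 = 63. Match? NO.
Condition (ii): bk = 75·8 = 600; vr = 64·13 = 832. Match? NO.
Both conditions hold? NO.

NO


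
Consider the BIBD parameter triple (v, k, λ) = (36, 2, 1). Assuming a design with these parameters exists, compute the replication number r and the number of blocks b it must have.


Any 2-(v, k, λ) BIBD satisfies two necessary conditions:
  (i)  Each point sits in r blocks, and counting incidences through any fixed point gives r(k − 1) = λ(v − 1), so r = λ(v − 1)/(k − 1).
  (ii) Total incidences bk = vr, so b = vr/k.
Step 1: r = λ(v − 1)/(k − 1) = 1·(36 − 1)/(2 − 1) = 1·35/1 = 35/1 = 35.
Step 2: b = vr/k = 36·35/2 = 1260/2 = 630.
Check integrality: r = 35 ∈ Z ✓, b = 630 ∈ Z ✓.
(These identities are necessary conditions: they determine r and b for any design with these parameters, but do not by themselves prove that one exists.)

r = 35, b = 630.


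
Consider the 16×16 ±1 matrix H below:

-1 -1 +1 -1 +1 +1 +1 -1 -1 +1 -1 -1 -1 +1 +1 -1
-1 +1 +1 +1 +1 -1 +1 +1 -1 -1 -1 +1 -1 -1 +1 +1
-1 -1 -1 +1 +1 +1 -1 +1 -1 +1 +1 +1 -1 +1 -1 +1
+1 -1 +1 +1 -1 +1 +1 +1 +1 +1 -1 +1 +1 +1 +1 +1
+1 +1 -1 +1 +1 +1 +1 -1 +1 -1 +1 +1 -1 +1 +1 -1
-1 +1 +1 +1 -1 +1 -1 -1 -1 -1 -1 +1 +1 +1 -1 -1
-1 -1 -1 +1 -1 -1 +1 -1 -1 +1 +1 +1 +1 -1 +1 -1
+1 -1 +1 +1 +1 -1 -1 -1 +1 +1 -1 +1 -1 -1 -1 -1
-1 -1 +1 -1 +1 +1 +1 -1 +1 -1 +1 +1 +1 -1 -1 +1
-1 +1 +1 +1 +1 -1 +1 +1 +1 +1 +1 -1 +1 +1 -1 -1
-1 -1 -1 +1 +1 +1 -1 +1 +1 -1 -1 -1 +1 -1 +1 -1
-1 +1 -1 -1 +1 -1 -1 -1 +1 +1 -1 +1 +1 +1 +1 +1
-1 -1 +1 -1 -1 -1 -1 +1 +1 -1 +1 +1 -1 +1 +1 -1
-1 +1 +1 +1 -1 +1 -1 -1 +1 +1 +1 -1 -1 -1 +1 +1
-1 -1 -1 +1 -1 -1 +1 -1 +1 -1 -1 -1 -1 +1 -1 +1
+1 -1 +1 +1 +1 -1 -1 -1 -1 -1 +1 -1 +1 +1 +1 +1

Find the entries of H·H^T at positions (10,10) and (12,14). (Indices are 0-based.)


Row 10 of H: [-1, -1, -1, 1, 1, 1, -1, 1, 1, -1, -1, -1, 1, -1, 1, -1].
Row 12 of H: [-1, -1, 1, -1, -1, -1, -1, 1, 1, -1, 1, 1, -1, 1, 1, -1].
Row 14 of H: [-1, -1, -1, 1, -1, -1, 1, -1, 1, -1, -1, -1, -1, 1, -1, 1].
(H·H^T)[10][10] = Σ_j H[10][j]·H[10][j] = (-1)² + (-1)² + (-1)² + (1)² + (1)² + (1)² + (-1)² + (1)² + (1)² + (-1)² + (-1)² + (-1)² + (1)² + (-1)² + (1)² + (-1)² = 1 + 1 + 1 + 1 + 1 + 1 + 1 + 1 + 1 + 1 + 1 + 1 + 1 + 1 + 1 + 1 = 16.
(H·H^T)[12][14] = Σ_j H[12][j]·H[14][j] = (-1)·(-1) + (-1)·(-1) + (1)·(-1) + (-1)·(1) + (-1)·(-1) + (-1)·(-1) + (-1)·(1) + (1)·(-1) + (1)·(1) + (-1)·(-1) + (1)·(-1) + (1)·(-1) + (-1)·(-1) + (1)·(1) + (1)·(-1) + (-1)·(1) = 1 + 1 + -1 + -1 + 1 + 1 + -1 + -1 + 1 + 1 + -1 + -1 + 1 + 1 + -1 + -1 = 0.
So rows 12 and 14 are orthogonal; the diagonal entry equals n = 16.

(10,10) entry = 16; (12,14) entry = 0.


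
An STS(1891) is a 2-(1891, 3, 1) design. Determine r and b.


An STS(v) is a 2-(v, 3, 1) BIBD: block size k = 3, λ = 1.
Replication: r(k − 1) = λ(v − 1) ⇒ r·2 = 1891 − 1 = 1890 ⇒ r = 945.
Block count: b = v(v − 1)/6 = 1891·1890/6 = 3573990/6 = 595665.
(Check via bk = vr: 595665·3 = 1786995 = 1891·945 = 1786995 ✓.)

r = 945, b = 595665.


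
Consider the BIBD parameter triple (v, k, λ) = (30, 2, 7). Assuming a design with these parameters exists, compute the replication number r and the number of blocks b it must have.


Any 2-(v, k, λ) BIBD satisfies two necessary conditions:
  (i)  Each point sits in r blocks, and counting incidences through any fixed point gives r(k − 1) = λ(v − 1), so r = λ(v − 1)/(k − 1).
  (ii) Total incidences bk = vr, so b = vr/k.
Step 1: r = λ(v − 1)/(k − 1) = 7·(30 − 1)/(2 − 1) = 7·29/1 = 203/1 = 203.
Step 2: b = vr/k = 30·203/2 = 6090/2 = 3045.
Check integrality: r = 203 ∈ Z ✓, b = 3045 ∈ Z ✓.
(These identities are necessary conditions: they determine r and b for any design with these parameters, but do not by themselves prove that one exists.)

r = 203, b = 3045.


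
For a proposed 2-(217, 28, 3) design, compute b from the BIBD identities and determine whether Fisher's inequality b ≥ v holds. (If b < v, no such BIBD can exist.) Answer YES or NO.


b = λv(v − 1)/(k(k − 1)) = 3·217·216/(28·27) = 140616/756 = 186.
Compare with v = 217: b < v, so Fisher's inequality fails.

NO


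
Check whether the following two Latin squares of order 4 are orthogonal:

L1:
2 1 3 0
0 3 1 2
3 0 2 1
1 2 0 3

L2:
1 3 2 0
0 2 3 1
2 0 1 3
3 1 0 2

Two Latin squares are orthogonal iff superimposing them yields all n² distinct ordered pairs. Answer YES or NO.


Form the n² = 16 superimposed pairs (L1[i][j], L2[i][j]), row by row (rows and columns indexed from 0):
row 0: (2,1) (1,3) (3,2) (0,0)
row 1: (0,0) (3,2) (1,3) (2,1)
row 2: (3,2) (0,0) (2,1) (1,3)
row 3: (1,3) (2,1) (0,0) (3,2)
Orthogonality requires all 16 pairs distinct.
But the pair (0,0) repeats: cell (0,3) has L1 = 0, L2 = 0, and cell (1,0) has L1 = 0, L2 = 0.
A repeated pair means some other pair never occurs (only 4 distinct pairs out of 16), so the squares are not orthogonal.
Conclusion: NO.

NO


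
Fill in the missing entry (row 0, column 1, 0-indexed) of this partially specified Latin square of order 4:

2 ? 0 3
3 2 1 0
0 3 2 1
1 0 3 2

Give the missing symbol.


Row 0 contains symbols [0, 2, 3] — missing [1].
Column 1 contains symbols [0, 2, 3] — missing [1].
The missing symbol must appear in both missing sets; intersection = [1].
Therefore the hidden value is 1.

Missing value = 1.


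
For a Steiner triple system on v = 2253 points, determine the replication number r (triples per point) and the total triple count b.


An STS(v) is a 2-(v, 3, 1) BIBD: block size k = 3, λ = 1.
Replication: r(k − 1) = λ(v − 1) ⇒ r·2 = 2253 − 1 = 2252 ⇒ r = 1126.
Block count: bk = vr ⇒ b·3 = 2253·1126 = 2536878 ⇒ b = 845626.

r = 1126, b = 845626.


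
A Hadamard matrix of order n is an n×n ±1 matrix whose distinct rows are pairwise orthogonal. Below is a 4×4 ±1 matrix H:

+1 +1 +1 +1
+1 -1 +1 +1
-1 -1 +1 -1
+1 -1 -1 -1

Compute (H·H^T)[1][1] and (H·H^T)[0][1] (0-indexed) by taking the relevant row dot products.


Row 0 of H: [1, 1, 1, 1].
Row 1 of H: [1, -1, 1, 1].
(H·H^T)[1][1] = Σ_j H[1][j]·H[1][j] = (1)² + (-1)² + (1)² + (1)² = 1 + 1 + 1 + 1 = 4.
(H·H^T)[0][1] = Σ_j H[0][j]·H[1][j] = (1)·(1) + (1)·(-1) + (1)·(1) + (1)·(1) = 1 + -1 + 1 + 1 = 2.
Rows 0 and 1 are not orthogonal (dot product = 2 ≠ 0), so H is not a Hadamard matrix.

(1,1) entry = 4; (0,1) entry = 2.


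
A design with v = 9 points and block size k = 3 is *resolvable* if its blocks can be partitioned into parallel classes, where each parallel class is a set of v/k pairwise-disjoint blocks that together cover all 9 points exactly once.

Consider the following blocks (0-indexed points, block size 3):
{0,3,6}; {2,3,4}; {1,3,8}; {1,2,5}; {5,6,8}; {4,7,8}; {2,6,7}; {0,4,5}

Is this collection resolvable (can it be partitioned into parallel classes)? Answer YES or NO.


v = 9, block size k = 3, number of blocks = 8.
For resolvability, blocks must partition into parallel classes of size v/k = 3.
Total blocks must therefore be a multiple of 3: 8 = 3·2 + 2 ⇒ not divisible ✗.
Resolvable? NO.

NO


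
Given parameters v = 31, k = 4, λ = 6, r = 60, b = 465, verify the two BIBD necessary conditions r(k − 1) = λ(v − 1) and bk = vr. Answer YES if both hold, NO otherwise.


Condition (i): r(k − 1) = 60·3 = 180; λ(v − 1) = 6·30 = 180. Match? YES.
Condition (ii): bk = 465·4 = 1860; vr = 31·60 = 1860. Match? YES.
Both conditions hold? YES.

YES


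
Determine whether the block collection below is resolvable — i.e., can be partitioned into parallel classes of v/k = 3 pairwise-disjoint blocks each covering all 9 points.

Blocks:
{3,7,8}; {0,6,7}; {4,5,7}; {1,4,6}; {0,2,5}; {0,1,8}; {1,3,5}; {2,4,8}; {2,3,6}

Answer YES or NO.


v = 9, block size k = 3, number of blocks = 9.
For resolvability, blocks must partition into parallel classes of size v/k = 3.
Total blocks must therefore be a multiple of 3: 9 = 3·3 + 0 ⇒ divisible ✓.
Greedy packing gives 3 candidate class(es). Each should be a full parallel class (size 3, covers all 9 points).
  Class 1 (3 blocks): {3,7,8}; {1,4,6}; {0,2,5}. Points covered: [0, 1, 2, 3, 4, 5, 6, 7, 8].
  Class 2 (3 blocks): {0,6,7}; {1,3,5}; {2,4,8}. Points covered: [0, 1, 2, 3, 4, 5, 6, 7, 8].
  Class 3 (3 blocks): {4,5,7}; {0,1,8}; {2,3,6}. Points covered: [0, 1, 2, 3, 4, 5, 6, 7, 8].
All classes full (size 3)? YES. All classes cover every point? YES.
Resolvable? YES.

YES


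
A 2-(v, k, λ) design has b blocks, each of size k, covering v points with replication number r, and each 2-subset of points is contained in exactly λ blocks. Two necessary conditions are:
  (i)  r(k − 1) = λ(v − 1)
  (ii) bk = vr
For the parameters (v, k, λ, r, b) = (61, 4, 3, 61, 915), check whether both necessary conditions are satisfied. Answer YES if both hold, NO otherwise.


Condition (i): r(k − 1) = 61·3 = 183; λ(v − 1) = 3·60 = 180. Match? NO.
Condition (ii): bk = 915·4 = 3660; vr = 61·61 = 3721. Match? NO.
Both conditions hold? NO.

NO


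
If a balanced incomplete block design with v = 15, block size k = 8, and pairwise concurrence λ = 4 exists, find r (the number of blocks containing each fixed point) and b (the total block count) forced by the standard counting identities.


Any 2-(v, k, λ) BIBD satisfies two necessary conditions:
  (i)  Each point sits in r blocks, and counting incidences through any fixed point gives r(k − 1) = λ(v − 1), so r = λ(v − 1)/(k − 1).
  (ii) Total incidences bk = vr, so b = vr/k.
Step 1: r = λ(v − 1)/(k − 1) = 4·(15 − 1)/(8 − 1) = 4·14/7 = 56/7 = 8.
Step 2: b = vr/k = 15·8/8 = 120/8 = 15.
Check integrality: r = 8 ∈ Z ✓, b = 15 ∈ Z ✓.
(These identities are necessary conditions: they determine r and b for any design with these parameters, but do not by themselves prove that one exists.)

r = 8, b = 15.


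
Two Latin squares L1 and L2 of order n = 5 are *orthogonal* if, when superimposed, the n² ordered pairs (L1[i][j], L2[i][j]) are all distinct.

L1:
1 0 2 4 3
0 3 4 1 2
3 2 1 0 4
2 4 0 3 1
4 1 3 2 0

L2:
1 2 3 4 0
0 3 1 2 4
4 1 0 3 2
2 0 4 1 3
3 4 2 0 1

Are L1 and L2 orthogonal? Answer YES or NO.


Form the n² = 25 superimposed pairs (L1[i][j], L2[i][j]), row by row (rows and columns indexed from 0):
row 0: (1,1) (0,2) (2,3) (4,4) (3,0)
row 1: (0,0) (3,3) (4,1) (1,2) (2,4)
row 2: (3,4) (2,1) (1,0) (0,3) (4,2)
row 3: (2,2) (4,0) (0,4) (3,1) (1,3)
row 4: (4,3) (1,4) (3,2) (2,0) (0,1)
Orthogonality requires all 25 pairs distinct.
Check by first coordinate: for each symbol s of L1, list the L2 entries in the n cells where L1 = s; they must all differ.
  L1 = 0: L2 entries (in reading order) 2, 0, 3, 4, 1 — all 5 distinct ✓
  L1 = 1: L2 entries (in reading order) 1, 2, 0, 3, 4 — all 5 distinct ✓
  L1 = 2: L2 entries (in reading order) 3, 4, 1, 2, 0 — all 5 distinct ✓
  L1 = 3: L2 entries (in reading order) 0, 3, 4, 1, 2 — all 5 distinct ✓
  L1 = 4: L2 entries (in reading order) 4, 1, 2, 0, 3 — all 5 distinct ✓
Every symbol of L1 meets every symbol of L2 exactly once, so all 25 pairs are distinct (25 of 25).
Conclusion: YES.

YES


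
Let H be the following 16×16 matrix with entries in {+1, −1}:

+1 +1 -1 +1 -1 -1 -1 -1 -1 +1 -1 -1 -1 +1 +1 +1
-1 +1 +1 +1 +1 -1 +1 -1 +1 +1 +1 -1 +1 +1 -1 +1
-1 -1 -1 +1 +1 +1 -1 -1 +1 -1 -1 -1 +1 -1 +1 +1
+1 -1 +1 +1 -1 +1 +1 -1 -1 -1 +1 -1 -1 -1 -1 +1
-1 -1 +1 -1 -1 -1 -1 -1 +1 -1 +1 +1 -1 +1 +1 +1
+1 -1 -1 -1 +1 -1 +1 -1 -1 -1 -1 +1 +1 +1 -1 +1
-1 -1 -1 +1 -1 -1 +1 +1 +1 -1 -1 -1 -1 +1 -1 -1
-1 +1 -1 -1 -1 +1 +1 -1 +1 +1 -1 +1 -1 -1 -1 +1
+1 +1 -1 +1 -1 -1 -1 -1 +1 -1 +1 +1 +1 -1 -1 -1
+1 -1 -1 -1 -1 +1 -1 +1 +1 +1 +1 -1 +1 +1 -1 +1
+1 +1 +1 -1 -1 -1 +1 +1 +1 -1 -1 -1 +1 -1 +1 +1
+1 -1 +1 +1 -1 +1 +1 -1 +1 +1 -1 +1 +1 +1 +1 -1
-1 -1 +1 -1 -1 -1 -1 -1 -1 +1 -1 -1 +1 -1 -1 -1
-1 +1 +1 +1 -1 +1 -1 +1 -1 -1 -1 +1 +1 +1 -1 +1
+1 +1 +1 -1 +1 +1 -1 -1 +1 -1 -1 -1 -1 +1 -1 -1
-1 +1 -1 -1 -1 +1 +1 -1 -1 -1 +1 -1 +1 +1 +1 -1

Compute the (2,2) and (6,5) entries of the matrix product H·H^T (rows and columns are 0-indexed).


Row 2 of H: [-1, -1, -1, 1, 1, 1, -1, -1, 1, -1, -1, -1, 1, -1, 1, 1].
Row 5 of H: [1, -1, -1, -1, 1, -1, 1, -1, -1, -1, -1, 1, 1, 1, -1, 1].
Row 6 of H: [-1, -1, -1, 1, -1, -1, 1, 1, 1, -1, -1, -1, -1, 1, -1, -1].
(H·H^T)[2][2] = Σ_j H[2][j]·H[2][j] = (-1)² + (-1)² + (-1)² + (1)² + (1)² + (1)² + (-1)² + (-1)² + (1)² + (-1)² + (-1)² + (-1)² + (1)² + (-1)² + (1)² + (1)² = 1 + 1 + 1 + 1 + 1 + 1 + 1 + 1 + 1 + 1 + 1 + 1 + 1 + 1 + 1 + 1 = 16.
(H·H^T)[6][5] = Σ_j H[6][j]·H[5][j] = (-1)·(1) + (-1)·(-1) + (-1)·(-1) + (1)·(-1) + (-1)·(1) + (-1)·(-1) + (1)·(1) + (1)·(-1) + (1)·(-1) + (-1)·(-1) + (-1)·(-1) + (-1)·(1) + (-1)·(1) + (1)·(1) + (-1)·(-1) + (-1)·(1) = -1 + 1 + 1 + -1 + -1 + 1 + 1 + -1 + -1 + 1 + 1 + -1 + -1 + 1 + 1 + -1 = 0.
So rows 6 and 5 are orthogonal; the diagonal entry equals n = 16.

(2,2) entry = 16; (6,5) entry = 0.


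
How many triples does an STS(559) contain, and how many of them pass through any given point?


An STS(v) is a 2-(v, 3, 1) BIBD: block size k = 3, λ = 1.
Replication: r(k − 1) = λ(v − 1) ⇒ r·2 = 559 − 1 = 558 ⇒ r = 279.
Block count: bk = vr ⇒ b·3 = 559·279 = 155961 ⇒ b = 51987.
(Check via b = v(v − 1)/6 = 559·558/6 = 311922/6 = 51987.)

r = 279, b = 51987.


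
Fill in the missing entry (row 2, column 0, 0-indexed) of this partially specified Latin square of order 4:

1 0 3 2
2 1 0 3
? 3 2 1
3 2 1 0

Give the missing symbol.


Row 2 contains symbols [1, 2, 3] — missing [0].
Column 0 contains symbols [1, 2, 3] — missing [0].
The missing symbol must appear in both missing sets; intersection = [0].
Therefore the hidden value is 0.

Missing value = 0.


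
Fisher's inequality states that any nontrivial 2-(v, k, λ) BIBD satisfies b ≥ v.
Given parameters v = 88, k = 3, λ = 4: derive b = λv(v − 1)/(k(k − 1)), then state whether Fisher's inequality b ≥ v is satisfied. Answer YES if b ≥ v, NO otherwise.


b = λv(v − 1)/(k(k − 1)) = 4·88·87/(3·2) = 30624/6 = 5104.
Compare with v = 88: b ≥ v, so Fisher's inequality holds.

YES


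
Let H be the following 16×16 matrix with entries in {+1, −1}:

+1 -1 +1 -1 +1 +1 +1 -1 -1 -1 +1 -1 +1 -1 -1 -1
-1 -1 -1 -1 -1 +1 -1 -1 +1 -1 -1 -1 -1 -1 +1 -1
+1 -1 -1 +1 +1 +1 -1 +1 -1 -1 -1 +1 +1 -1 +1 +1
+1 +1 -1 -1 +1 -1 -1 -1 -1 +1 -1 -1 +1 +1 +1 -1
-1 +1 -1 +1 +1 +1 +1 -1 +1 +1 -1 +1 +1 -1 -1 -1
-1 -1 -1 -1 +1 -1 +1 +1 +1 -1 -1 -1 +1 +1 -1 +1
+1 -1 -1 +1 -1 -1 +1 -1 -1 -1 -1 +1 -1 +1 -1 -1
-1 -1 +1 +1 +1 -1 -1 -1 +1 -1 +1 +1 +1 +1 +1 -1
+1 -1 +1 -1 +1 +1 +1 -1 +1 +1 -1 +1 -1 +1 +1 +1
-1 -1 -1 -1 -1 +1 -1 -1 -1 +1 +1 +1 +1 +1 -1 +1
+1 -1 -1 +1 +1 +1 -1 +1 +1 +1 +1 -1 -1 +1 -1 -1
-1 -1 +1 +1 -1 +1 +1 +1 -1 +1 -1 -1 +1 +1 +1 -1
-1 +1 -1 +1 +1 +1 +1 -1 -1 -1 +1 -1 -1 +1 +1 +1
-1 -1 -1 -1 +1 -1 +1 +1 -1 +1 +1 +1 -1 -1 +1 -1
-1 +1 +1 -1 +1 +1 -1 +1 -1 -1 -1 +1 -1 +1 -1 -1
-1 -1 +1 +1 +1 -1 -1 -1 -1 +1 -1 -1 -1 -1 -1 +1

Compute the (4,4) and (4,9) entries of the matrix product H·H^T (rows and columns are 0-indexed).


Row 4 of H: [-1, 1, -1, 1, 1, 1, 1, -1, 1, 1, -1, 1, 1, -1, -1, -1].
Row 9 of H: [-1, -1, -1, -1, -1, 1, -1, -1, -1, 1, 1, 1, 1, 1, -1, 1].
(H·H^T)[4][4] = Σ_j H[4][j]·H[4][j] = (-1)² + (1)² + (-1)² + (1)² + (1)² + (1)² + (1)² + (-1)² + (1)² + (1)² + (-1)² + (1)² + (1)² + (-1)² + (-1)² + (-1)² = 1 + 1 + 1 + 1 + 1 + 1 + 1 + 1 + 1 + 1 + 1 + 1 + 1 + 1 + 1 + 1 = 16.
(H·H^T)[4][9] = Σ_j H[4][j]·H[9][j] = (-1)·(-1) + (1)·(-1) + (-1)·(-1) + (1)·(-1) + (1)·(-1) + (1)·(1) + (1)·(-1) + (-1)·(-1) + (1)·(-1) + (1)·(1) + (-1)·(1) + (1)·(1) + (1)·(1) + (-1)·(1) + (-1)·(-1) + (-1)·(1) = 1 + -1 + 1 + -1 + -1 + 1 + -1 + 1 + -1 + 1 + -1 + 1 + 1 + -1 + 1 + -1 = 0.
So rows 4 and 9 are orthogonal; the diagonal entry equals n = 16.

(4,4) entry = 16; (4,9) entry = 0.


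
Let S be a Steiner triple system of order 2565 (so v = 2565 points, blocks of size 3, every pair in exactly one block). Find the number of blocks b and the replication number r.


An STS(v) is a 2-(v, 3, 1) BIBD: block size k = 3, λ = 1.
Replication: r(k − 1) = λ(v − 1) ⇒ r·2 = 2565 − 1 = 2564 ⇒ r = 1282.
Block count: b = v(v − 1)/6 = 2565·2564/6 = 6576660/6 = 1096110.

r = 1282, b = 1096110.


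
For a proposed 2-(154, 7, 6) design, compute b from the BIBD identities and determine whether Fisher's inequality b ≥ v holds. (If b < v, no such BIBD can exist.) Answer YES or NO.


b = λv(v − 1)/(k(k − 1)) = 6·154·153/(7·6) = 141372/42 = 3366.
Compare with v = 154: b ≥ v, so Fisher's inequality holds.

YES


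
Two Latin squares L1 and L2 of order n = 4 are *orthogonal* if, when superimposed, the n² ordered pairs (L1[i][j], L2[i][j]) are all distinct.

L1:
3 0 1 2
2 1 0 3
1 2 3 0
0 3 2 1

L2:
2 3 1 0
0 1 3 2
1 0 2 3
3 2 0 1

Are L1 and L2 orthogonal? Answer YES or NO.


Form the n² = 16 superimposed pairs (L1[i][j], L2[i][j]), row by row (rows and columns indexed from 0):
row 0: (3,2) (0,3) (1,1) (2,0)
row 1: (2,0) (1,1) (0,3) (3,2)
row 2: (1,1) (2,0) (3,2) (0,3)
row 3: (0,3) (3,2) (2,0) (1,1)
Orthogonality requires all 16 pairs distinct.
But the pair (2,0) repeats: cell (0,3) has L1 = 2, L2 = 0, and cell (1,0) has L1 = 2, L2 = 0.
A repeated pair means some other pair never occurs (only 4 distinct pairs out of 16), so the squares are not orthogonal.
Conclusion: NO.

NO


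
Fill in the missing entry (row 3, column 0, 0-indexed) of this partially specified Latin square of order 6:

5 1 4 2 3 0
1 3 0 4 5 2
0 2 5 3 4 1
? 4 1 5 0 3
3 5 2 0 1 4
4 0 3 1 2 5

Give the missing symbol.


Row 3 contains symbols [0, 1, 3, 4, 5] — missing [2].
Column 0 contains symbols [0, 1, 3, 4, 5] — missing [2].
The missing symbol must appear in both missing sets; intersection = [2].
Therefore the hidden value is 2.

Missing value = 2.


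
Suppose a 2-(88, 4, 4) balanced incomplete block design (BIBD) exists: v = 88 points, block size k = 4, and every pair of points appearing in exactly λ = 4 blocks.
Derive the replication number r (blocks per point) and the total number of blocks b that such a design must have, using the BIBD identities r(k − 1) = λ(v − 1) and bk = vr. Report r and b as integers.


Any 2-(v, k, λ) BIBD satisfies two necessary conditions:
  (i)  Each point sits in r blocks, and counting incidences through any fixed point gives r(k − 1) = λ(v − 1), so r = λ(v − 1)/(k − 1).
  (ii) Total incidences bk = vr, so b = vr/k.
Step 1: r = λ(v − 1)/(k − 1) = 4·(88 − 1)/(4 − 1) = 4·87/3 = 348/3 = 116.
Step 2: b = vr/k = 88·116/4 = 10208/4 = 2552.
Check integrality: r = 116 ∈ Z ✓, b = 2552 ∈ Z ✓.
(These identities are necessary conditions: they determine r and b for any design with these parameters, but do not by themselves prove that one exists.)

r = 116, b = 2552.


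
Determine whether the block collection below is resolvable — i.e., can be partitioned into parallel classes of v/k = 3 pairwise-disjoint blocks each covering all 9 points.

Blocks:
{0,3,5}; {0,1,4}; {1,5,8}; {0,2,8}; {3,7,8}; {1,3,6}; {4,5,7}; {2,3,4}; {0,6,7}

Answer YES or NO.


v = 9, block size k = 3, number of blocks = 9.
For resolvability, blocks must partition into parallel classes of size v/k = 3.
Total blocks must therefore be a multiple of 3: 9 = 3·3 + 0 ⇒ divisible ✓.
Consider block {0,3,5}. It intersects every other block in the collection, so no parallel class of size 3 can contain it.
Since every block must belong to some parallel class in a resolution, the collection cannot be partitioned into parallel classes.
Resolvable? NO.

NO


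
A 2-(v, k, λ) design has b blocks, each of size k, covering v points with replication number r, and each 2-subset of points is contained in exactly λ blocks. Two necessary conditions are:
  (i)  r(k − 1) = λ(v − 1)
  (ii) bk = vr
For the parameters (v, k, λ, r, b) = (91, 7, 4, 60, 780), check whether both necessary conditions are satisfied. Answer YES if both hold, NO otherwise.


Condition (i): r(k − 1) = 60·6 = 360; λ(v − 1) = 4·90 = 360. Match? YES.
Condition (ii): bk = 780·7 = 5460; vr = 91·60 = 5460. Match? YES.
Both conditions hold? YES.

YES


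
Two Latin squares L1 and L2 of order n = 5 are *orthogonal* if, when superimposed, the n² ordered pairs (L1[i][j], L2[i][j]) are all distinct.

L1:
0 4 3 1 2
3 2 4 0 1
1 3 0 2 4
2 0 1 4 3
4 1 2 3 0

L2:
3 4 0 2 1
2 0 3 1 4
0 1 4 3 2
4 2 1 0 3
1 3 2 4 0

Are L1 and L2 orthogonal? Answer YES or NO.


Form the n² = 25 superimposed pairs (L1[i][j], L2[i][j]), row by row (rows and columns indexed from 0):
row 0: (0,3) (4,4) (3,0) (1,2) (2,1)
row 1: (3,2) (2,0) (4,3) (0,1) (1,4)
row 2: (1,0) (3,1) (0,4) (2,3) (4,2)
row 3: (2,4) (0,2) (1,1) (4,0) (3,3)
row 4: (4,1) (1,3) (2,2) (3,4) (0,0)
Orthogonality requires all 25 pairs distinct.
Check by first coordinate: for each symbol s of L1, list the L2 entries in the n cells where L1 = s; they must all differ.
  L1 = 0: L2 entries (in reading order) 3, 1, 4, 2, 0 — all 5 distinct ✓
  L1 = 1: L2 entries (in reading order) 2, 4, 0, 1, 3 — all 5 distinct ✓
  L1 = 2: L2 entries (in reading order) 1, 0, 3, 4, 2 — all 5 distinct ✓
  L1 = 3: L2 entries (in reading order) 0, 2, 1, 3, 4 — all 5 distinct ✓
  L1 = 4: L2 entries (in reading order) 4, 3, 2, 0, 1 — all 5 distinct ✓
Every symbol of L1 meets every symbol of L2 exactly once, so all 25 pairs are distinct (25 of 25).
Conclusion: YES.

YES


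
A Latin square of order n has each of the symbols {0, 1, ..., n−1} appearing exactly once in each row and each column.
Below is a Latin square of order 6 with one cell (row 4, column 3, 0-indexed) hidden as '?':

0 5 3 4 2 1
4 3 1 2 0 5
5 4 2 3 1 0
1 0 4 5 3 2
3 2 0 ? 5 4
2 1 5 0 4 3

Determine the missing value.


Row 4 contains symbols [0, 2, 3, 4, 5] — missing [1].
Column 3 contains symbols [0, 2, 3, 4, 5] — missing [1].
The missing symbol must appear in both missing sets; intersection = [1].
Therefore the hidden value is 1.

Missing value = 1.


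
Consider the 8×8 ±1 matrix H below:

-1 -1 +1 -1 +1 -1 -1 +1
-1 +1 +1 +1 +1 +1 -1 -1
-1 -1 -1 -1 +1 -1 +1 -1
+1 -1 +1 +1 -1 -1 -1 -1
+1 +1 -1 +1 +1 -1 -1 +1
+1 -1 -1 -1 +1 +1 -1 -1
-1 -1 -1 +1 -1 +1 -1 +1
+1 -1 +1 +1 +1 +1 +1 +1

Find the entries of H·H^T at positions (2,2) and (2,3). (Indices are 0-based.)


Row 2 of H: [-1, -1, -1, -1, 1, -1, 1, -1].
Row 3 of H: [1, -1, 1, 1, -1, -1, -1, -1].
(H·H^T)[2][2] = Σ_j H[2][j]·H[2][j] = (-1)² + (-1)² + (-1)² + (-1)² + (1)² + (-1)² + (1)² + (-1)² = 1 + 1 + 1 + 1 + 1 + 1 + 1 + 1 = 8.
(H·H^T)[2][3] = Σ_j H[2][j]·H[3][j] = (-1)·(1) + (-1)·(-1) + (-1)·(1) + (-1)·(1) + (1)·(-1) + (-1)·(-1) + (1)·(-1) + (-1)·(-1) = -1 + 1 + -1 + -1 + -1 + 1 + -1 + 1 = -2.
Rows 2 and 3 are not orthogonal (dot product = -2 ≠ 0), so H is not a Hadamard matrix.

(2,2) entry = 8; (2,3) entry = -2.


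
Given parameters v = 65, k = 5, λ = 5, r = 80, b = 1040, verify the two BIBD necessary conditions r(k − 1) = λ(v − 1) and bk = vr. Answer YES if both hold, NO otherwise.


Condition (i): r(k − 1) = 80·4 = 320; λ(v − 1) = 5·64 = 320. Match? YES.
Condition (ii): bk = 1040·5 = 5200; vr = 65·80 = 5200. Match? YES.
Both conditions hold? YES.

YES


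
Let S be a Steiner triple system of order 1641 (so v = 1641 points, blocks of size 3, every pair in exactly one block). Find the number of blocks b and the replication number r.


An STS(v) is a 2-(v, 3, 1) BIBD: block size k = 3, λ = 1.
Replication: r(k − 1) = λ(v − 1) ⇒ r·2 = 1641 − 1 = 1640 ⇒ r = 820.
Block count: b = v(v − 1)/6 = 1641·1640/6 = 2691240/6 = 448540.
(Check via bk = vr: 448540·3 = 1345620 = 1641·820 = 1345620 ✓.)

r = 820, b = 448540.


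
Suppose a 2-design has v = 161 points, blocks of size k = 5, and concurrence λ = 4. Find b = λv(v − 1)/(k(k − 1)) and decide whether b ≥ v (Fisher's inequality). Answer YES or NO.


b = λv(v − 1)/(k(k − 1)) = 4·161·160/(5·4) = 103040/20 = 5152.
Compare with v = 161: b ≥ v, so Fisher's inequality holds.

YES


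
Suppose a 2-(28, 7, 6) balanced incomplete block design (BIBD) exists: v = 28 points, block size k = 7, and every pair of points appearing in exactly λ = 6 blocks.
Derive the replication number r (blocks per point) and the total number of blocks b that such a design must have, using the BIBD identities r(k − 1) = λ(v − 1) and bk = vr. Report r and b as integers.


Any 2-(v, k, λ) BIBD satisfies two necessary conditions:
  (i)  Each point sits in r blocks, and counting incidences through any fixed point gives r(k − 1) = λ(v − 1), so r = λ(v − 1)/(k − 1).
  (ii) Total incidences bk = vr, so b = vr/k.
Step 1: r = λ(v − 1)/(k − 1) = 6·(28 − 1)/(7 − 1) = 6·27/6 = 162/6 = 27.
Step 2: b = vr/k = 28·27/7 = 756/7 = 108.
Check integrality: r = 27 ∈ Z ✓, b = 108 ∈ Z ✓.
(These identities are necessary conditions: they determine r and b for any design with these parameters, but do not by themselves prove that one exists.)

r = 27, b = 108.


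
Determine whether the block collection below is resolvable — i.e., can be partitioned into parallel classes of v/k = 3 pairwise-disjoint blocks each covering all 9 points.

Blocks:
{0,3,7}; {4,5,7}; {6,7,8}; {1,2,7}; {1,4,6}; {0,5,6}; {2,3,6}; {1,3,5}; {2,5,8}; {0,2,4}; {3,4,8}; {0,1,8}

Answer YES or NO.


v = 9, block size k = 3, number of blocks = 12.
For resolvability, blocks must partition into parallel classes of size v/k = 3.
Total blocks must therefore be a multiple of 3: 12 = 3·4 + 0 ⇒ divisible ✓.
Greedy packing gives 4 candidate class(es). Each should be a full parallel class (size 3, covers all 9 points).
  Class 1 (3 blocks): {0,3,7}; {1,4,6}; {2,5,8}. Points covered: [0, 1, 2, 3, 4, 5, 6, 7, 8].
  Class 2 (3 blocks): {4,5,7}; {2,3,6}; {0,1,8}. Points covered: [0, 1, 2, 3, 4, 5, 6, 7, 8].
  Class 3 (3 blocks): {6,7,8}; {1,3,5}; {0,2,4}. Points covered: [0, 1, 2, 3, 4, 5, 6, 7, 8].
  Class 4 (3 blocks): {1,2,7}; {0,5,6}; {3,4,8}. Points covered: [0, 1, 2, 3, 4, 5, 6, 7, 8].
All classes full (size 3)? YES. All classes cover every point? YES.
Resolvable? YES.

YES


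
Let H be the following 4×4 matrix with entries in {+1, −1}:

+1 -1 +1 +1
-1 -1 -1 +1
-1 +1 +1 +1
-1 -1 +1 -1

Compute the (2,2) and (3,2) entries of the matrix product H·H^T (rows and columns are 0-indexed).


Row 2 of H: [-1, 1, 1, 1].
Row 3 of H: [-1, -1, 1, -1].
(H·H^T)[2][2] = Σ_j H[2][j]·H[2][j] = (-1)² + (1)² + (1)² + (1)² = 1 + 1 + 1 + 1 = 4.
(H·H^T)[3][2] = Σ_j H[3][j]·H[2][j] = (-1)·(-1) + (-1)·(1) + (1)·(1) + (-1)·(1) = 1 + -1 + 1 + -1 = 0.
So rows 3 and 2 are orthogonal; the diagonal entry equals n = 4.

(2,2) entry = 4; (3,2) entry = 0.


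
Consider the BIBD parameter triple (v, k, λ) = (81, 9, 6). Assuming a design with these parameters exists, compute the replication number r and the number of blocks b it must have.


Any 2-(v, k, λ) BIBD satisfies two necessary conditions:
  (i)  Each point sits in r blocks, and counting incidences through any fixed point gives r(k − 1) = λ(v − 1), so r = λ(v − 1)/(k − 1).
  (ii) Total incidences bk = vr, so b = vr/k.
Step 1: r = λ(v − 1)/(k − 1) = 6·(81 − 1)/(9 − 1) = 6·80/8 = 480/8 = 60.
Step 2: b = vr/k = 81·60/9 = 4860/9 = 540.
Check integrality: r = 60 ∈ Z ✓, b = 540 ∈ Z ✓.
(These identities are necessary conditions: they determine r and b for any design with these parameters, but do not by themselves prove that one exists.)

r = 60, b = 540.


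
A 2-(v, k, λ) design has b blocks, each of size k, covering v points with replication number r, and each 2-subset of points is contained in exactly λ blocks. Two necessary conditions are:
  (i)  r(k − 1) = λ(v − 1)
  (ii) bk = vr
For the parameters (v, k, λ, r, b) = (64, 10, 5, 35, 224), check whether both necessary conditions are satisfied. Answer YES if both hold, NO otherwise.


Condition (i): r(k − 1) = 35·9 = 315; λ(v − 1) = 5·63 = 315. Match? YES.
Condition (ii): bk = 224·10 = 2240; vr = 64·35 = 2240. Match? YES.
Both conditions hold? YES.

YES


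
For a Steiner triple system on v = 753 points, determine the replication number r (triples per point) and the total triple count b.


An STS(v) is a 2-(v, 3, 1) BIBD: block size k = 3, λ = 1.
Replication: r(k − 1) = λ(v − 1) ⇒ r·2 = 753 − 1 = 752 ⇒ r = 376.
Block count: b = v(v − 1)/6 = 753·752/6 = 566256/6 = 94376.
(Check via bk = vr: 94376·3 = 283128 = 753·376 = 283128 ✓.)

r = 376, b = 94376.


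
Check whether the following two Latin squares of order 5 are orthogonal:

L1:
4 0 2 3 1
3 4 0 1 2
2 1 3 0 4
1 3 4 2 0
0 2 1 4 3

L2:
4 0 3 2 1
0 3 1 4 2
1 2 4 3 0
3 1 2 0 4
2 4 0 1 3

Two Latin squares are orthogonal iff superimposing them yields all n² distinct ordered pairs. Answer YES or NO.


Form the n² = 25 superimposed pairs (L1[i][j], L2[i][j]), row by row (rows and columns indexed from 0):
row 0: (4,4) (0,0) (2,3) (3,2) (1,1)
row 1: (3,0) (4,3) (0,1) (1,4) (2,2)
row 2: (2,1) (1,2) (3,4) (0,3) (4,0)
row 3: (1,3) (3,1) (4,2) (2,0) (0,4)
row 4: (0,2) (2,4) (1,0) (4,1) (3,3)
Orthogonality requires all 25 pairs distinct.
Check by first coordinate: for each symbol s of L1, list the L2 entries in the n cells where L1 = s; they must all differ.
  L1 = 0: L2 entries (in reading order) 0, 1, 3, 4, 2 — all 5 distinct ✓
  L1 = 1: L2 entries (in reading order) 1, 4, 2, 3, 0 — all 5 distinct ✓
  L1 = 2: L2 entries (in reading order) 3, 2, 1, 0, 4 — all 5 distinct ✓
  L1 = 3: L2 entries (in reading order) 2, 0, 4, 1, 3 — all 5 distinct ✓
  L1 = 4: L2 entries (in reading order) 4, 3, 0, 2, 1 — all 5 distinct ✓
Every symbol of L1 meets every symbol of L2 exactly once, so all 25 pairs are distinct (25 of 25).
Conclusion: YES.

YES


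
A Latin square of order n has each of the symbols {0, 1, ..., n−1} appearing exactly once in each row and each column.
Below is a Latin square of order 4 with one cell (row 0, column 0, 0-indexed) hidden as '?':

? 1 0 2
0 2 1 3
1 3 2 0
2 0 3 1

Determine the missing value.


Row 0 contains symbols [0, 1, 2] — missing [3].
Column 0 contains symbols [0, 1, 2] — missing [3].
The missing symbol must appear in both missing sets; intersection = [3].
Therefore the hidden value is 3.

Missing value = 3.
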